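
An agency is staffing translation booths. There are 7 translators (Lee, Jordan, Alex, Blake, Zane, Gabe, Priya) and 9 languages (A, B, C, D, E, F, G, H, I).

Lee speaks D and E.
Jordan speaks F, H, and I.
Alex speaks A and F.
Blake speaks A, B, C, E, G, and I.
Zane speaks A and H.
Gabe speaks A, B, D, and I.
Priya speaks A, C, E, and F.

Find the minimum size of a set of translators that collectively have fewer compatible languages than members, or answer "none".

none

A matching saturating every translator exists, for instance Lee→D, Jordan→F, Alex→A, Blake→G, Zane→H, Gabe→I, Priya→E.
By Hall's marriage theorem, this means |N(S)| ≥ |S| for every subset S, so no violating subset exists.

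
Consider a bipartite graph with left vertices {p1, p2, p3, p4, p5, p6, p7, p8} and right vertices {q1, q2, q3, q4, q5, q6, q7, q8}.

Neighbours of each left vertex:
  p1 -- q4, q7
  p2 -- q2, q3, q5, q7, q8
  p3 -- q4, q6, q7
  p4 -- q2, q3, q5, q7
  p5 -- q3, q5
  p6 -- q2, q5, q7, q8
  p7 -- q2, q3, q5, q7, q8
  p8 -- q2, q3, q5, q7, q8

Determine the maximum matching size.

One maximum matching: p1-q4, p2-q8, p3-q6, p4-q5, p5-q3, p6-q2, p7-q7.
The set {p2, p4, p5, p6, p7, p8} has only 5 neighbours ({q2, q3, q5, q7, q8}), so by Hall's theorem at most 7 of the 8 left vertices can be matched.

7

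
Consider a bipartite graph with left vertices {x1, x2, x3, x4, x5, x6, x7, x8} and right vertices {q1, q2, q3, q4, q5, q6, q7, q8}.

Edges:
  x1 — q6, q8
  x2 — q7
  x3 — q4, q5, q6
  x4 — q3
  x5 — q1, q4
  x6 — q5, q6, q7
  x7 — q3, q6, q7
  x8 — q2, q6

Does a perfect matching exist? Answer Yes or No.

For example, pair x1→q8, x2→q7, x3→q4, x4→q3, x5→q1, x6→q5, x7→q6, x8→q2.
All 8 left vertices are covered.

Yes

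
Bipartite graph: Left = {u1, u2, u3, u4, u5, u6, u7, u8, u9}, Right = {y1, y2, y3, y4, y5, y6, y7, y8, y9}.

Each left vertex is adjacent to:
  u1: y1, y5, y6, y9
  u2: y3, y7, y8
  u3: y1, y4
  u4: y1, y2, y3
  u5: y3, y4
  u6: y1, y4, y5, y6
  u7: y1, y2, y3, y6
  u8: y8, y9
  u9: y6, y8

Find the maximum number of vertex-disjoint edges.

9

One maximum matching: u1–y1, u2–y7, u3–y4, u4–y2, u5–y3, u6–y5, u7–y6, u8–y9, u9–y8.
This saturates every left vertex, so 9 is the maximum.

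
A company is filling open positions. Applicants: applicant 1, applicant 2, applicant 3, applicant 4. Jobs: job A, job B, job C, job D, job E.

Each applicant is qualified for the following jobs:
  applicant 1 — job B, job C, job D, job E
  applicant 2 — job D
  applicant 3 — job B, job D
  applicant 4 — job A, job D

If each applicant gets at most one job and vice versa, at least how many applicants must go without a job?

0

For example, pair applicant 1-job E, applicant 2-job D, applicant 3-job B, applicant 4-job A.
This saturates every applicant, so 4 is the maximum.
That matches 4 of the 4, leaving 0 unmatched; no matching can do better.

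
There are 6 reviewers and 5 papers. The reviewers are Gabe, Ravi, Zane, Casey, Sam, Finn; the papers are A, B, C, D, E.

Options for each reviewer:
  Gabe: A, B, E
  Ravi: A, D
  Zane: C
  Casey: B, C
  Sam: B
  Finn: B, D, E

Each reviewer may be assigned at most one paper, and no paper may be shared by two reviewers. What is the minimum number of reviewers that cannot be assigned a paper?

1

For example, pair Gabe-A, Ravi-D, Zane-C, Casey-B, Finn-E.
The set {Zane, Casey, Sam} has only 2 neighbours ({B, C}), so by Hall's theorem at most 5 of the 6 reviewers can be matched.
That matches 5 of the 6, leaving 1 unmatched; no matching can do better.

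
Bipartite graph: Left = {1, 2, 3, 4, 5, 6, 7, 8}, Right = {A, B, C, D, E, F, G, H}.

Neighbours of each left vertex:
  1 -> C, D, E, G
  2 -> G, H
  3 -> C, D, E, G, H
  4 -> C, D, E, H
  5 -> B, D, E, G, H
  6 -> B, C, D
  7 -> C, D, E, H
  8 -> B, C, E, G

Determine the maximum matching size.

For example, pair 1-D, 2-H, 3-E, 4-C, 5-G, 6-B.
The set {1, 2, 3, 4, 5, 6, 7, 8} has only 6 neighbours ({B, C, D, E, G, H}), so by Hall's theorem at most 6 of the 8 left vertices can be matched.

6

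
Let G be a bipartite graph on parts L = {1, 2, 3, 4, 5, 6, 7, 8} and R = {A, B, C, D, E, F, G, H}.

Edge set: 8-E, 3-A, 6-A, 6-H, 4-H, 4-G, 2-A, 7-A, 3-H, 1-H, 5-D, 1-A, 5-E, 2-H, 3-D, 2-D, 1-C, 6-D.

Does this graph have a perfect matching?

No

The set {2, 3, 5, 6, 7, 8} has only 4 neighbours ({A, D, E, H}), so by Hall's theorem at most 6 of the 8 left vertices can be matched.
Hence no matching covers every left vertex.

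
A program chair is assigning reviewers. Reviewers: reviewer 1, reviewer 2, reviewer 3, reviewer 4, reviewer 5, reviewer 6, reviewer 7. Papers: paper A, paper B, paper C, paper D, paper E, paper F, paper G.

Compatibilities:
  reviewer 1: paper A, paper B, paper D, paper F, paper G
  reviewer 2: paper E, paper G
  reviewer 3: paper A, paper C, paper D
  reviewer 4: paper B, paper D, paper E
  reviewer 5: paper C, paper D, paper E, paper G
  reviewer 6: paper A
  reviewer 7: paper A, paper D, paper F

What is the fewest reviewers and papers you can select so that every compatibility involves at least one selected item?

{reviewer 1, reviewer 2, reviewer 3, reviewer 4, reviewer 5, reviewer 6, reviewer 7} is a vertex cover of size 7: every edge has an endpoint in this set.
No smaller cover exists because reviewer 1–paper F, reviewer 2–paper E, reviewer 3–paper C, reviewer 4–paper B, reviewer 5–paper G, reviewer 6–paper A, reviewer 7–paper D is a matching of size 7, and a cover must include an endpoint of each of these disjoint edges (König's theorem).

7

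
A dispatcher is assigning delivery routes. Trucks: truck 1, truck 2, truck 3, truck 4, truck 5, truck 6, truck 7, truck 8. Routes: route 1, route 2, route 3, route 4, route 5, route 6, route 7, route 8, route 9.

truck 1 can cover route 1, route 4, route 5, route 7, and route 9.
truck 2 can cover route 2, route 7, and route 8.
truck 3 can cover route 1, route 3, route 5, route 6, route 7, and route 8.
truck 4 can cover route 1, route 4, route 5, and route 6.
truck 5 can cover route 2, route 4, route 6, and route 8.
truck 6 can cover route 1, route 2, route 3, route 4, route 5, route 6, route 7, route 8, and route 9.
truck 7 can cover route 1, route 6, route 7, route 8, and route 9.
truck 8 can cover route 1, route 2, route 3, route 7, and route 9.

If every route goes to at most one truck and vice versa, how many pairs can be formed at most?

8

For example, pair truck 1→route 9, truck 2→route 7, truck 3→route 1, truck 4→route 6, truck 5→route 2, truck 6→route 4, truck 7→route 8, truck 8→route 3.
This saturates every truck, so 8 is the maximum.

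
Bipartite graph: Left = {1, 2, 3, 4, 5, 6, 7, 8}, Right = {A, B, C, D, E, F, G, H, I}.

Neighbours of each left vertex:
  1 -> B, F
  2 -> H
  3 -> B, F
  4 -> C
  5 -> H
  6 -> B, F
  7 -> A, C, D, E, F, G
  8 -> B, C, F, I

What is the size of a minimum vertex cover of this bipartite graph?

6

{4, 7, 8, B, F, H} is a vertex cover of size 6: every edge has an endpoint in this set.
No smaller cover exists because 1–F, 2–H, 3–B, 4–C, 7–G, 8–I is a matching of size 6, and a cover must include an endpoint of each of these disjoint edges (König's theorem).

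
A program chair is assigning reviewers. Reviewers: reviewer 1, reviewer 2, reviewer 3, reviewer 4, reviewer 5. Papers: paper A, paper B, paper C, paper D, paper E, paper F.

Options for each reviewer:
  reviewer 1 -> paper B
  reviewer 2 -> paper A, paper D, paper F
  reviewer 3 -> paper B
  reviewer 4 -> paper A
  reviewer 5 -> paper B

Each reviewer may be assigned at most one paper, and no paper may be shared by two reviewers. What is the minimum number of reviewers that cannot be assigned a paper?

One maximum matching: reviewer 1-paper B, reviewer 2-paper D, reviewer 4-paper A.
The set {reviewer 1, reviewer 3, reviewer 5} has only 1 neighbour ({paper B}), so by Hall's theorem at most 3 of the 5 reviewers can be matched.
That matches 3 of the 5, leaving 2 unmatched; no matching can do better.

2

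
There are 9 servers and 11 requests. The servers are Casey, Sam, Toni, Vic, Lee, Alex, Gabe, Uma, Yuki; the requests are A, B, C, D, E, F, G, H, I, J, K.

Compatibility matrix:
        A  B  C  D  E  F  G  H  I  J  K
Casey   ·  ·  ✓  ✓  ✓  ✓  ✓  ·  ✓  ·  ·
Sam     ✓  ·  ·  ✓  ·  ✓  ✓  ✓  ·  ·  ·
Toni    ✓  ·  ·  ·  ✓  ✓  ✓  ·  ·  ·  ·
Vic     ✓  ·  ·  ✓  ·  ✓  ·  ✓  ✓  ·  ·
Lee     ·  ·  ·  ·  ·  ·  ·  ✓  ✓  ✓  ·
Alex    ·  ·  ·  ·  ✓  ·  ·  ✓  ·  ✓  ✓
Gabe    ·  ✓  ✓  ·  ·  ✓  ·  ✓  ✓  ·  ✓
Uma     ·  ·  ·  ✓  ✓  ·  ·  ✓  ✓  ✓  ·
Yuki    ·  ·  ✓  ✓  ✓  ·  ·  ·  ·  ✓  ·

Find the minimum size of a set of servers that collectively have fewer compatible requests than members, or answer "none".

none

A matching saturating every server exists, for instance Casey→G, Sam→A, Toni→F, Vic→H, Lee→J, Alex→K, Gabe→B, Uma→D, Yuki→E.
By Hall's marriage theorem, this means |N(S)| ≥ |S| for every subset S, so no violating subset exists.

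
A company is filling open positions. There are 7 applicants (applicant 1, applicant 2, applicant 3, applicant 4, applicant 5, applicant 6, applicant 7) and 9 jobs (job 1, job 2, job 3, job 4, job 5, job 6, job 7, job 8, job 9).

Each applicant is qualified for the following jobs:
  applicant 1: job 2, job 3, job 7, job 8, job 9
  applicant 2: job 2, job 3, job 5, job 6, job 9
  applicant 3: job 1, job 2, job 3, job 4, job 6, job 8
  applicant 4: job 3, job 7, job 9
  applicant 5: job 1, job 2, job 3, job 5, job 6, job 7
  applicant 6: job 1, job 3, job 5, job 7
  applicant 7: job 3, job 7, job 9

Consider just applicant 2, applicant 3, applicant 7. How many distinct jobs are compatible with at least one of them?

9

The union of neighbours of {applicant 2, applicant 3, applicant 7} is {job 1, job 2, job 3, job 4, job 5, job 6, job 7, job 8, job 9}, which has 9 elements.
Since |N(S)| = 9 ≥ |S| = 3, Hall's condition holds for this subset.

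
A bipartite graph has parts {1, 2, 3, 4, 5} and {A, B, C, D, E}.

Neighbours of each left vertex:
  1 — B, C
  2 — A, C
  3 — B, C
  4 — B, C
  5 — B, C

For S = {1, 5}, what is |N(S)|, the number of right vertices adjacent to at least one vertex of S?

The union of neighbours of {1, 5} is {B, C}, which has 2 elements.
Since |N(S)| = 2 ≥ |S| = 2, Hall's condition holds for this subset.

2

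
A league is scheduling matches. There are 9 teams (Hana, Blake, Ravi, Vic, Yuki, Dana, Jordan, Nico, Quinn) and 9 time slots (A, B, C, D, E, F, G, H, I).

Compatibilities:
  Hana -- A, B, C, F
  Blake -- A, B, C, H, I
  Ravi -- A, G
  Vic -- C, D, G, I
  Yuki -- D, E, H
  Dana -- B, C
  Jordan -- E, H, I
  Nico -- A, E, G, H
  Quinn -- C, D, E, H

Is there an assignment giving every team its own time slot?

One maximum matching: Hana–F, Blake–H, Ravi–A, Vic–C, Yuki–D, Dana–B, Jordan–I, Nico–G, Quinn–E.
Every team is matched, so this is a perfect matching.

Yes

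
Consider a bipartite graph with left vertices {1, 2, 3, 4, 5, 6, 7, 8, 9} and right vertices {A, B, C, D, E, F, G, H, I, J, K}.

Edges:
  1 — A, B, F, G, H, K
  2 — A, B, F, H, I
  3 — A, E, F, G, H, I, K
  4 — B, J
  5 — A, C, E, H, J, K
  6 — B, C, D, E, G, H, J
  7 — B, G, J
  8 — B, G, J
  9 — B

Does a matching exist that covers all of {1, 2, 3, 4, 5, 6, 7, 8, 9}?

The set {4, 7, 8, 9} has only 3 neighbours ({B, G, J}), so by Hall's theorem at most 8 of the 9 left vertices can be matched.
Hence no matching covers every left vertex.

No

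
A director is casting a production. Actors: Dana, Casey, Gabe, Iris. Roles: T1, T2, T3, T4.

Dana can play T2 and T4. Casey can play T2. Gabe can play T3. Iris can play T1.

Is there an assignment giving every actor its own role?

One maximum matching: Dana–T4, Casey–T2, Gabe–T3, Iris–T1.
Every actor is matched, so this is a perfect matching.

Yes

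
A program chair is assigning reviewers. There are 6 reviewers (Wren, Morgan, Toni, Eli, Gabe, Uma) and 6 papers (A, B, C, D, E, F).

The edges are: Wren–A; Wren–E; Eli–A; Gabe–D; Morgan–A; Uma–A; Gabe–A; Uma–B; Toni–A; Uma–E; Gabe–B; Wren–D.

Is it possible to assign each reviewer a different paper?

No

The set {Morgan, Toni, Eli} has only 1 neighbour ({A}), so by Hall's theorem at most 4 of the 6 reviewers can be matched.
Hence no matching covers every reviewer.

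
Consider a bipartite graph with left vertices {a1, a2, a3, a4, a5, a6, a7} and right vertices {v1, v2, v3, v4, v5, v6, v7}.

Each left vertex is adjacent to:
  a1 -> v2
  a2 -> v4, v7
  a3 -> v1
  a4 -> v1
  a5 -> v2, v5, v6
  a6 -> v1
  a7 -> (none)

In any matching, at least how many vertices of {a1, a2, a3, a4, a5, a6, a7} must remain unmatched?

3

One maximum matching: a1→v2, a2→v7, a3→v1, a5→v6.
The set {a3, a4, a6, a7} has only 1 neighbour ({v1}), so by Hall's theorem at most 4 of the 7 left vertices can be matched.
That matches 4 of the 7, leaving 3 unmatched; no matching can do better.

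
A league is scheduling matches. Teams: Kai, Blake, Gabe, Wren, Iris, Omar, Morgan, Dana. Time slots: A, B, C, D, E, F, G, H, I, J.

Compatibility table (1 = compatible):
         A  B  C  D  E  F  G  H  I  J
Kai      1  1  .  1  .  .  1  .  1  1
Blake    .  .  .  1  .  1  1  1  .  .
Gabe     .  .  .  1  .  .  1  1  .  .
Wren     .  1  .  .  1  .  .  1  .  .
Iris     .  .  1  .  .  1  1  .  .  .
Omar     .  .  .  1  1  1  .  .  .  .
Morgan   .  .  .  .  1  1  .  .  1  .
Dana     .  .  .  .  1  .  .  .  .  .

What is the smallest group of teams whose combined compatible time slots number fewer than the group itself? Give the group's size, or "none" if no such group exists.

none

A matching saturating every team exists, for instance Kai→J, Blake→H, Gabe→G, Wren→B, Iris→C, Omar→D, Morgan→F, Dana→E.
By Hall's marriage theorem, this means |N(S)| ≥ |S| for every subset S, so no violating subset exists.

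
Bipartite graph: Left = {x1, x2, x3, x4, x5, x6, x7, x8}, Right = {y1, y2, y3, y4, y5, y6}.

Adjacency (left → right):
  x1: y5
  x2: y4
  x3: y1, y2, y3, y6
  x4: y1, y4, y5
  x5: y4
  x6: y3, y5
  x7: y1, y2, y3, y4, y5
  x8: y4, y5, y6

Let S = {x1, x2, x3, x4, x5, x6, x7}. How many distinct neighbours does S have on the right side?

The union of neighbours of {x1, x2, x3, x4, x5, x6, x7} is {y1, y2, y3, y4, y5, y6}, which has 6 elements.
Since |N(S)| = 6 < |S| = 7, Hall's condition fails for this subset.

6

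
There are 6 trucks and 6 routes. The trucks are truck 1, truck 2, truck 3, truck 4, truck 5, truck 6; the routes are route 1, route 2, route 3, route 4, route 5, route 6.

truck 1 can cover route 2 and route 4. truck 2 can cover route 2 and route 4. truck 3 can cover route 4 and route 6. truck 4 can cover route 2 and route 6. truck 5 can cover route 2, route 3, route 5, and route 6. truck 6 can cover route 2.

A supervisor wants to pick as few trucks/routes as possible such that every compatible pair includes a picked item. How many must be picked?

The 4 edges truck 1–route 4, truck 2–route 2, truck 3–route 6, truck 5–route 3 form a matching, so any vertex cover needs at least 4 vertices (one per matched edge).
Conversely {truck 5, route 2, route 4, route 6} meets every edge and has exactly 4 vertices, so 4 is optimal.

4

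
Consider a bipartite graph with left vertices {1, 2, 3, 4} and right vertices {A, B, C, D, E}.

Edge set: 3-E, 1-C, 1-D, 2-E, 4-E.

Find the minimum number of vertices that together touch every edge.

2

The 2 edges 1–C, 2–E form a matching, so any vertex cover needs at least 2 vertices (one per matched edge).
Conversely {1, E} meets every edge and has exactly 2 vertices, so 2 is optimal.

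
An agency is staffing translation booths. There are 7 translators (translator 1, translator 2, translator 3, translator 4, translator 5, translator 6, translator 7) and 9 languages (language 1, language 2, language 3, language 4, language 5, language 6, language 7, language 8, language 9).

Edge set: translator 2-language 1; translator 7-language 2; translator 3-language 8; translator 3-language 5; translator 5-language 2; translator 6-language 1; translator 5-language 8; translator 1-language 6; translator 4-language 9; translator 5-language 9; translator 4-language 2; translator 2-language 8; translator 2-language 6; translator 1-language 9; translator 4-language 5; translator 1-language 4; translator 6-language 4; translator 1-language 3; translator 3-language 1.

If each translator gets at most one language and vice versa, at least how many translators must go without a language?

One maximum matching: translator 1-language 4, translator 2-language 6, translator 3-language 5, translator 4-language 9, translator 5-language 8, translator 6-language 1, translator 7-language 2.
All 7 translators are matched, so no larger matching exists.
That matches 7 of the 7, leaving 0 unmatched; no matching can do better.

0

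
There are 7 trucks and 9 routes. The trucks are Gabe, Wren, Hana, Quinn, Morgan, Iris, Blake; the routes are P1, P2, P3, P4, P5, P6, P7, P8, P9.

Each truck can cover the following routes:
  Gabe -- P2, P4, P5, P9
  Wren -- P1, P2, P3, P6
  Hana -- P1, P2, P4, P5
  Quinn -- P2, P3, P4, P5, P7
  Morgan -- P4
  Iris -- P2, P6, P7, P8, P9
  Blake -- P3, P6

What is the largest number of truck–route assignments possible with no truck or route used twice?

7

For example, pair Gabe–P9, Wren–P1, Hana–P5, Quinn–P3, Morgan–P4, Iris–P2, Blake–P6.
This saturates every truck, so 7 is the maximum.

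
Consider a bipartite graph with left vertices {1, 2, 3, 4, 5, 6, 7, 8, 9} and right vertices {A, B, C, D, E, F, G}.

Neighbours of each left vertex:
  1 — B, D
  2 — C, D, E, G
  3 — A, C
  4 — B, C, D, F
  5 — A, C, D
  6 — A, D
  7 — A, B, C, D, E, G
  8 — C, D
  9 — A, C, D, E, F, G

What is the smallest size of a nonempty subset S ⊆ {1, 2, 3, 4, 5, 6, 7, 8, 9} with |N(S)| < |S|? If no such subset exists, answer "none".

4

Take S = {3, 5, 6, 8}. Its neighbourhood is {A, C, D}, so |N(S)| = 3 < |S| = 4.
Every subset of size less than 4 has at least as many neighbours as members, so 4 is the minimum.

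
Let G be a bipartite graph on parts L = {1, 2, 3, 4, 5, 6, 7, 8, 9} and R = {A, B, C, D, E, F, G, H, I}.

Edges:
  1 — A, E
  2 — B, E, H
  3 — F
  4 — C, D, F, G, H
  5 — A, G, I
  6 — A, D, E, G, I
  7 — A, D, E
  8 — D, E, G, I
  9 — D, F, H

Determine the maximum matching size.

A valid assignment of size 9: 1→A, 2→B, 3→F, 4→C, 5→I, 6→G, 7→D, 8→E, 9→H.
This saturates every left vertex, so 9 is the maximum.

9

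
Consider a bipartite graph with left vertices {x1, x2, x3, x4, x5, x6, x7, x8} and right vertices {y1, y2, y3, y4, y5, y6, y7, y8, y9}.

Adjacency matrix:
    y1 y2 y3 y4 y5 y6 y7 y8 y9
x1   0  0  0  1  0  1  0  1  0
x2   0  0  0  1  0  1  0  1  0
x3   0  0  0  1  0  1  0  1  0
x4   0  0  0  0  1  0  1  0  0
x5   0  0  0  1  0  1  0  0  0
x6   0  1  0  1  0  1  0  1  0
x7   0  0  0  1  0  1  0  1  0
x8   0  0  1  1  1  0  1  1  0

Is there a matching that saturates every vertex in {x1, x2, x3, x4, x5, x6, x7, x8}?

No

The set {x1, x2, x3, x5, x7} has only 3 neighbours ({y4, y6, y8}), so by Hall's theorem at most 6 of the 8 left vertices can be matched.
Hence no matching covers every left vertex.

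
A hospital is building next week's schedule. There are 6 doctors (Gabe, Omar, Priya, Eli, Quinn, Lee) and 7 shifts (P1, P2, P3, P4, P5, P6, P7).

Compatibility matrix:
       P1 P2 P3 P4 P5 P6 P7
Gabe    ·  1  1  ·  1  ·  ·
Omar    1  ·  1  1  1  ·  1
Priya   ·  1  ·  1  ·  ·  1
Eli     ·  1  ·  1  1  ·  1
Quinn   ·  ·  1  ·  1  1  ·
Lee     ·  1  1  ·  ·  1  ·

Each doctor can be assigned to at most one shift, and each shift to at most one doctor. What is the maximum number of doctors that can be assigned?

6

One maximum matching: Gabe-P3, Omar-P1, Priya-P4, Eli-P7, Quinn-P5, Lee-P6.
This saturates every doctor, so 6 is the maximum.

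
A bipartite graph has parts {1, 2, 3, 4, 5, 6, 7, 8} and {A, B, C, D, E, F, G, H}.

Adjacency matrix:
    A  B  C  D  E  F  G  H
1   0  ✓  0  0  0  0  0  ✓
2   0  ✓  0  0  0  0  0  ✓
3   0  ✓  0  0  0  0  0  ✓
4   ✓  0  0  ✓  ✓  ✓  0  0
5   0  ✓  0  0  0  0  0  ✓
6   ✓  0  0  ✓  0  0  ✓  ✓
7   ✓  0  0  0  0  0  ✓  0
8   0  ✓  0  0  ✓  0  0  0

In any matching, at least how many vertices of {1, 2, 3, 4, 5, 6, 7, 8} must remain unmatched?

2

For example, pair 1→H, 2→B, 4→D, 6→G, 7→A, 8→E.
The set {1, 2, 3, 5} has only 2 neighbours ({B, H}), so by Hall's theorem at most 6 of the 8 left vertices can be matched.
That matches 6 of the 8, leaving 2 unmatched; no matching can do better.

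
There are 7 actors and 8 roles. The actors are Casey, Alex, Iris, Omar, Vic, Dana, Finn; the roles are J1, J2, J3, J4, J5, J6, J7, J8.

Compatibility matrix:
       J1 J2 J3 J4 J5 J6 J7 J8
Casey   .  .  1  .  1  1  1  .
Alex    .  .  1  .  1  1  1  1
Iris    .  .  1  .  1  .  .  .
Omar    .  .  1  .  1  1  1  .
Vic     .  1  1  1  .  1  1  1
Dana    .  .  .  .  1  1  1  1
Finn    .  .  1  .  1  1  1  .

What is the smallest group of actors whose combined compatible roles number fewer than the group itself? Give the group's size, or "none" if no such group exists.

Take S = {Casey, Alex, Iris, Omar, Dana, Finn}. Its neighbourhood is {J3, J5, J6, J7, J8}, so |N(S)| = 5 < |S| = 6.
Every subset of size less than 6 has at least as many neighbours as members, so 6 is the minimum.

6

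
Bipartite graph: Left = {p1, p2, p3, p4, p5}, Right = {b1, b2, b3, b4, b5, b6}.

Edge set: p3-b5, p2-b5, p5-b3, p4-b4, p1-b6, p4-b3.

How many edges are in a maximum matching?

A valid assignment of size 4: p1→b6, p2→b5, p4→b4, p5→b3.
The set {p2, p3} has only 1 neighbour ({b5}), so by Hall's theorem at most 4 of the 5 left vertices can be matched.

4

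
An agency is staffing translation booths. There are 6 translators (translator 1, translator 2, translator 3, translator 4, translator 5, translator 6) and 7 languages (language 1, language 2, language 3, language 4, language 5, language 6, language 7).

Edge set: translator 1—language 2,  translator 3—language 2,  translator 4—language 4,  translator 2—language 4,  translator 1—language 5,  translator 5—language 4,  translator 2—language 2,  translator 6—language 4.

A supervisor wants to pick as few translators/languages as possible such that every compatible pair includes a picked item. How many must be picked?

3

The 3 edges translator 1–language 5, translator 2–language 4, translator 3–language 2 form a matching, so any vertex cover needs at least 3 vertices (one per matched edge).
Conversely {translator 1, language 2, language 4} meets every edge and has exactly 3 vertices, so 3 is optimal.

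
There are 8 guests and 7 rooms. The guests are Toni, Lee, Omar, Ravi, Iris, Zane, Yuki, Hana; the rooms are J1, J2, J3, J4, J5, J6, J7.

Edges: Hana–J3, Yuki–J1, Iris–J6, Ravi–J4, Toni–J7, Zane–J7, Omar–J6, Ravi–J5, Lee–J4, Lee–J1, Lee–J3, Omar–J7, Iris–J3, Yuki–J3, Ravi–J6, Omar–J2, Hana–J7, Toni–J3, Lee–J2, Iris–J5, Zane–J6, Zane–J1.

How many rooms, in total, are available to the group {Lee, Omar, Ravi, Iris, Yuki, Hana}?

The union of neighbours of {Lee, Omar, Ravi, Iris, Yuki, Hana} is {J1, J2, J3, J4, J5, J6, J7}, which has 7 elements.
Since |N(S)| = 7 ≥ |S| = 6, Hall's condition holds for this subset.

7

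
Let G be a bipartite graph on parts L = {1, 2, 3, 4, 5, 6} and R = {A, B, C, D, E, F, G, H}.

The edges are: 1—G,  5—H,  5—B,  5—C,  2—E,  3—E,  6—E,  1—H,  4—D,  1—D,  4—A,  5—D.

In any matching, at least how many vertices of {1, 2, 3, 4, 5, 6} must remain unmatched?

2

A valid assignment of size 4: 1–G, 2–E, 4–D, 5–B.
The set {2, 3, 6} has only 1 neighbour ({E}), so by Hall's theorem at most 4 of the 6 left vertices can be matched.
That matches 4 of the 6, leaving 2 unmatched; no matching can do better.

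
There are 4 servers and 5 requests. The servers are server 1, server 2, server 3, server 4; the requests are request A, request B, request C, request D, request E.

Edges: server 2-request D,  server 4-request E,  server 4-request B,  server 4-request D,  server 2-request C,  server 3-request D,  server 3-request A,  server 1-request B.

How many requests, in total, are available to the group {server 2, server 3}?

3

The union of neighbours of {server 2, server 3} is {request A, request C, request D}, which has 3 elements.
Since |N(S)| = 3 ≥ |S| = 2, Hall's condition holds for this subset.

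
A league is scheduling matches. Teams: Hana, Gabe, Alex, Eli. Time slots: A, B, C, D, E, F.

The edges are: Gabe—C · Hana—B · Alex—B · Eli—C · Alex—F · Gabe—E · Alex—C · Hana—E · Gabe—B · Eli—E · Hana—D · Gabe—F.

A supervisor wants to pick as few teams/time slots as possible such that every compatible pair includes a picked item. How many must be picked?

4

The 4 edges Hana–D, Gabe–B, Alex–F, Eli–E form a matching, so any vertex cover needs at least 4 vertices (one per matched edge).
Conversely {Hana, Gabe, Alex, Eli} meets every edge and has exactly 4 vertices, so 4 is optimal.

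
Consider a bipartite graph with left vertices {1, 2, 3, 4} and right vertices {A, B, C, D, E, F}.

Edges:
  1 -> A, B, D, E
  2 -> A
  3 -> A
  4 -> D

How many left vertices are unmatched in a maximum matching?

One maximum matching: 1-B, 2-A, 4-D.
The set {2, 3} has only 1 neighbour ({A}), so by Hall's theorem at most 3 of the 4 left vertices can be matched.
That matches 3 of the 4, leaving 1 unmatched; no matching can do better.

1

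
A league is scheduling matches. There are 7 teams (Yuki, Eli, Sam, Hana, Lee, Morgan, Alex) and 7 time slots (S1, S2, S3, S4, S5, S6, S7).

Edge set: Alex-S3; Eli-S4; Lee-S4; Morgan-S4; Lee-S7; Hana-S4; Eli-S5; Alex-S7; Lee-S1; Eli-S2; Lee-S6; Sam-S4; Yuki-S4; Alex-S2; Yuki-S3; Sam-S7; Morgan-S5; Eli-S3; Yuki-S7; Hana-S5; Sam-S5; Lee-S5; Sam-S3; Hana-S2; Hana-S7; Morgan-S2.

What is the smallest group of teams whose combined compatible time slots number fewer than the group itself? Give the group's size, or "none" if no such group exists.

6

Take S = {Yuki, Eli, Sam, Hana, Morgan, Alex}. Its neighbourhood is {S2, S3, S4, S5, S7}, so |N(S)| = 5 < |S| = 6.
Every subset of size less than 6 has at least as many neighbours as members, so 6 is the minimum.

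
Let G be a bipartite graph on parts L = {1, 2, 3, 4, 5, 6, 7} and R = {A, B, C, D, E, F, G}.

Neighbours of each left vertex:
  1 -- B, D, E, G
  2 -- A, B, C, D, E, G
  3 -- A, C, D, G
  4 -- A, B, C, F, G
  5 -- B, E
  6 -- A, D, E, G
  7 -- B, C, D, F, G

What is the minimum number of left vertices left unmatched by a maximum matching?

0

A valid assignment of size 7: 1→D, 2→A, 3→C, 4→F, 5→B, 6→E, 7→G.
This saturates every left vertex, so 7 is the maximum.
That matches 7 of the 7, leaving 0 unmatched; no matching can do better.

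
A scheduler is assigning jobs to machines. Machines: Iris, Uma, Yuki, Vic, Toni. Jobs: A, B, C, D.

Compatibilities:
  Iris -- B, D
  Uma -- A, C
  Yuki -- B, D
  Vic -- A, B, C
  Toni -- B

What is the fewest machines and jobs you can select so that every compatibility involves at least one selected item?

4

A maximum matching has 4 edges (e.g. Iris–D, Uma–A, Yuki–B, Vic–C).
By König's theorem the minimum vertex cover has the same size. One such cover is {Uma, Vic, B, D}.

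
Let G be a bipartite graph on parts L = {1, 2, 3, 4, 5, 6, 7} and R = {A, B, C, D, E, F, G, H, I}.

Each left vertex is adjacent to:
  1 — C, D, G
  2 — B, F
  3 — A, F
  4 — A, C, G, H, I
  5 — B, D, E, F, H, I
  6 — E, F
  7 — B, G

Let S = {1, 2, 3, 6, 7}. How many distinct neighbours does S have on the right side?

7

The union of neighbours of {1, 2, 3, 6, 7} is {A, B, C, D, E, F, G}, which has 7 elements.
Since |N(S)| = 7 ≥ |S| = 5, Hall's condition holds for this subset.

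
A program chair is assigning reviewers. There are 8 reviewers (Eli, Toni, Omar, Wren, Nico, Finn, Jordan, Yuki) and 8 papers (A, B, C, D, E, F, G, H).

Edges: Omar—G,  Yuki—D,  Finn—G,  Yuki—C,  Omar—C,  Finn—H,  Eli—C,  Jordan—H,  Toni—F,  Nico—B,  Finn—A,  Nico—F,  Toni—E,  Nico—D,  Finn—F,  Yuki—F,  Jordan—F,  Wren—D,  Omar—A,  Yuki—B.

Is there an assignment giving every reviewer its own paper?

Yes

A valid assignment of size 8: Eli-C, Toni-E, Omar-A, Wren-D, Nico-F, Finn-G, Jordan-H, Yuki-B.
All 8 reviewers are covered.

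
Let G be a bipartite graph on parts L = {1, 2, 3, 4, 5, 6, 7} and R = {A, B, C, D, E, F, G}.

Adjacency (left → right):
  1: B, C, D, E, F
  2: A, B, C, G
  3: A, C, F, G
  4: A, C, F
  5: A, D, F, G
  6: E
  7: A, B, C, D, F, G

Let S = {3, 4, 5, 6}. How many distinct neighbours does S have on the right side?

The union of neighbours of {3, 4, 5, 6} is {A, C, D, E, F, G}, which has 6 elements.
Since |N(S)| = 6 ≥ |S| = 4, Hall's condition holds for this subset.

6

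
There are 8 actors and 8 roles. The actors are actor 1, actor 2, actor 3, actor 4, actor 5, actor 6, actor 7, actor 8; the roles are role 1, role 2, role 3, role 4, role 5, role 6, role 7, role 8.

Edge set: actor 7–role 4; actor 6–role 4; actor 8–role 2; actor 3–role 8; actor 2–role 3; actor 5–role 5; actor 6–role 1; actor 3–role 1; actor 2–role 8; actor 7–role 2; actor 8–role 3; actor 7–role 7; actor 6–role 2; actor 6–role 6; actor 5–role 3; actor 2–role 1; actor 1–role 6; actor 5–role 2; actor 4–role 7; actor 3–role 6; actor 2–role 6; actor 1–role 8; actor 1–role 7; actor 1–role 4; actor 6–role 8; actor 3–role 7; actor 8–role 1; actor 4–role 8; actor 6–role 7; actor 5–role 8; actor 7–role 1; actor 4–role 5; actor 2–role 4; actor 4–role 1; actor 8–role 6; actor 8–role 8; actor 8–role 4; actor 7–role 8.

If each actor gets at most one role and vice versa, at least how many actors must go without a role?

0

For example, pair actor 1→role 4, actor 2→role 3, actor 3→role 6, actor 4→role 5, actor 5→role 2, actor 6→role 7, actor 7→role 8, actor 8→role 1.
All 8 actors are matched, so no larger matching exists.
That matches 8 of the 8, leaving 0 unmatched; no matching can do better.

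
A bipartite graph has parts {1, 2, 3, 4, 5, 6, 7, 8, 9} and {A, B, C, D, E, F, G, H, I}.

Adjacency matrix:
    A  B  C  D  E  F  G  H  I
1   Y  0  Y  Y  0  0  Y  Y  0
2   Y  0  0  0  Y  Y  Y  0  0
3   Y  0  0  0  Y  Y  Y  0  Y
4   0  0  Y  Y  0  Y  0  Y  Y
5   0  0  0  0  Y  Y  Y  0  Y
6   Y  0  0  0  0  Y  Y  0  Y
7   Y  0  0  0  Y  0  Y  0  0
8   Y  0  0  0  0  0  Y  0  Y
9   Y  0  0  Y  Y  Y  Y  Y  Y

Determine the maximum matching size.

One maximum matching: 1→C, 2→F, 3→A, 4→D, 5→G, 6→I, 7→E, 9→H.
The set {2, 3, 5, 6, 7, 8} has only 5 neighbours ({A, E, F, G, I}), so by Hall's theorem at most 8 of the 9 left vertices can be matched.

8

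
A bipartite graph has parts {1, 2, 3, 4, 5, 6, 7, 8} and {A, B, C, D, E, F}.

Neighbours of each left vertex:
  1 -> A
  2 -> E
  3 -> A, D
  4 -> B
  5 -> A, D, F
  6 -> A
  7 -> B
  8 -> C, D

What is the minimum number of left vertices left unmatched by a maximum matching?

2

A valid assignment of size 6: 1→A, 2→E, 3→D, 4→B, 5→F, 8→C.
The set {1, 4, 6, 7} has only 2 neighbours ({A, B}), so by Hall's theorem at most 6 of the 8 left vertices can be matched.
That matches 6 of the 8, leaving 2 unmatched; no matching can do better.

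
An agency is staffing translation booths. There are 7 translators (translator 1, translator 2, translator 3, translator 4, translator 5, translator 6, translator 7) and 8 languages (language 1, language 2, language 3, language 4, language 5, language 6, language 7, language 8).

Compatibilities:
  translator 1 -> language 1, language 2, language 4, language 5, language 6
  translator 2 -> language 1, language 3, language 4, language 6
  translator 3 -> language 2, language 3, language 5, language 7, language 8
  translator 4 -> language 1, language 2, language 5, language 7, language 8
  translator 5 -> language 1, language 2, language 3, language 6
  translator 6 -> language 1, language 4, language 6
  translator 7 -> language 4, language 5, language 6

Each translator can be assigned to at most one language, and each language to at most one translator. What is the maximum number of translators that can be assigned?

7

For example, pair translator 1–language 2, translator 2–language 3, translator 3–language 7, translator 4–language 8, translator 5–language 1, translator 6–language 4, translator 7–language 6.
This saturates every translator, so 7 is the maximum.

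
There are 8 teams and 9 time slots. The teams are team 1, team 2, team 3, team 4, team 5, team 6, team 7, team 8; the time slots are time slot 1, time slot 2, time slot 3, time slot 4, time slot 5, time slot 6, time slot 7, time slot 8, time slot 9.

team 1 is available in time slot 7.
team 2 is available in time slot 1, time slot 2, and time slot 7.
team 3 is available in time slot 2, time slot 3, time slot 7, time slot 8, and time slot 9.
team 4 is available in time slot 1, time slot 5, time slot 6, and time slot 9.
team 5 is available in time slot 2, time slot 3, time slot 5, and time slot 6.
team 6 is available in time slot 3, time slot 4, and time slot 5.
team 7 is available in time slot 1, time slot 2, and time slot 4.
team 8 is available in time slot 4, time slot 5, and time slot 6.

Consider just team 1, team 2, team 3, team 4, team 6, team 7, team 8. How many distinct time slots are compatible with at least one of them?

The union of neighbours of {team 1, team 2, team 3, team 4, team 6, team 7, team 8} is {time slot 1, time slot 2, time slot 3, time slot 4, time slot 5, time slot 6, time slot 7, time slot 8, time slot 9}, which has 9 elements.
Since |N(S)| = 9 ≥ |S| = 7, Hall's condition holds for this subset.

9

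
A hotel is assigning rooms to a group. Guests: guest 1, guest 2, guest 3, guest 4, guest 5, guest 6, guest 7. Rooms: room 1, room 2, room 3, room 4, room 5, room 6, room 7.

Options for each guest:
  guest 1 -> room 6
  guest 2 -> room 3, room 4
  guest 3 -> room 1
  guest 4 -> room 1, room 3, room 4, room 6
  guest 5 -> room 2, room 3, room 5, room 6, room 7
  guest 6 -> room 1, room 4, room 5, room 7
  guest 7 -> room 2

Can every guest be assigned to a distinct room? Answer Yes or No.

Yes

One maximum matching: guest 1→room 6, guest 2→room 4, guest 3→room 1, guest 4→room 3, guest 5→room 5, guest 6→room 7, guest 7→room 2.
Every guest is matched, so this is a perfect matching.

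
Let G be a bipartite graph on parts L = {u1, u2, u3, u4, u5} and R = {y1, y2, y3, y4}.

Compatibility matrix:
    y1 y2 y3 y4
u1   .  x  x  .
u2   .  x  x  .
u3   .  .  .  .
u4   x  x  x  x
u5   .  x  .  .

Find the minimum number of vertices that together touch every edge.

{u4, y2, y3} is a vertex cover of size 3: every edge has an endpoint in this set.
No smaller cover exists because u1–y2, u2–y3, u4–y1 is a matching of size 3, and a cover must include an endpoint of each of these disjoint edges (König's theorem).

3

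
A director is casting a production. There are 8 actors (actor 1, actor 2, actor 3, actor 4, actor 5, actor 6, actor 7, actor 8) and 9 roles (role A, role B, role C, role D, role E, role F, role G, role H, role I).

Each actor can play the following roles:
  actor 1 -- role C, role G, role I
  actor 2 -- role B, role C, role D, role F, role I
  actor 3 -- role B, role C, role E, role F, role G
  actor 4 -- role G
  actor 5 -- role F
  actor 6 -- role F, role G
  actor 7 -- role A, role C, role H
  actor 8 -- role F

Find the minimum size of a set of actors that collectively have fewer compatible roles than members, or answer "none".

Take S = {actor 5, actor 8}. Its neighbourhood is {role F}, so |N(S)| = 1 < |S| = 2.
No single vertex violates Hall's condition since each has at least one neighbour, so 2 is the minimum.

2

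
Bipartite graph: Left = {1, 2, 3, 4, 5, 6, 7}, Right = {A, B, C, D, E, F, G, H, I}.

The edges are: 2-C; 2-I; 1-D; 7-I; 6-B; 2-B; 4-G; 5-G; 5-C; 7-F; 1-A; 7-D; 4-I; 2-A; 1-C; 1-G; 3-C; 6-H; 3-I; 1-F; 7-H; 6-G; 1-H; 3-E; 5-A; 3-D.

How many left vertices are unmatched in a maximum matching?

0

A valid assignment of size 7: 1-A, 2-I, 3-E, 4-G, 5-C, 6-B, 7-F.
This saturates every left vertex, so 7 is the maximum.
That matches 7 of the 7, leaving 0 unmatched; no matching can do better.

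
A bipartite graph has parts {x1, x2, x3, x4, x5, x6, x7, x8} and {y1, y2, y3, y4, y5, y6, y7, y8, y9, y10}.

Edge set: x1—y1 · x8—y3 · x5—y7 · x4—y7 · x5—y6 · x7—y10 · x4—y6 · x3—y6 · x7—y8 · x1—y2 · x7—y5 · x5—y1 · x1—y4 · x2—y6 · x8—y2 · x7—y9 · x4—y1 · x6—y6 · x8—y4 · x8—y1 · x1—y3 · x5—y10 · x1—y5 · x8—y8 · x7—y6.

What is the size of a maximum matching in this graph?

6

One maximum matching: x1→y3, x2→y6, x4→y1, x5→y7, x7→y10, x8→y4.
The set {x2, x3, x6} has only 1 neighbour ({y6}), so by Hall's theorem at most 6 of the 8 left vertices can be matched.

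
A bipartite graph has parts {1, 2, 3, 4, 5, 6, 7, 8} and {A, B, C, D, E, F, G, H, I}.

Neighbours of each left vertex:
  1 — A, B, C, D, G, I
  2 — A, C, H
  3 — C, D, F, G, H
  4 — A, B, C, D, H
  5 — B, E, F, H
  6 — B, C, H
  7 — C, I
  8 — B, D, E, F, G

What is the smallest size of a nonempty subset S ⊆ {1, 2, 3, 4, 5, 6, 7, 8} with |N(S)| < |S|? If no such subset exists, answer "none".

none

A matching saturating every left vertex exists, for instance 1→A, 2→C, 3→H, 4→D, 5→E, 6→B, 7→I, 8→G.
By Hall's marriage theorem, this means |N(S)| ≥ |S| for every subset S, so no violating subset exists.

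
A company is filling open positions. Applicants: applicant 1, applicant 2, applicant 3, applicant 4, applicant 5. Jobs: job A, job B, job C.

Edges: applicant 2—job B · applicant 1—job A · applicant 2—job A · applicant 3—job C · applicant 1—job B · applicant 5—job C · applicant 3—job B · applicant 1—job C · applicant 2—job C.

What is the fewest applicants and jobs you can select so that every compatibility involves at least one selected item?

3

A maximum matching has 3 edges (e.g. applicant 1–job A, applicant 2–job C, applicant 3–job B).
By König's theorem the minimum vertex cover has the same size. One such cover is {job A, job B, job C}.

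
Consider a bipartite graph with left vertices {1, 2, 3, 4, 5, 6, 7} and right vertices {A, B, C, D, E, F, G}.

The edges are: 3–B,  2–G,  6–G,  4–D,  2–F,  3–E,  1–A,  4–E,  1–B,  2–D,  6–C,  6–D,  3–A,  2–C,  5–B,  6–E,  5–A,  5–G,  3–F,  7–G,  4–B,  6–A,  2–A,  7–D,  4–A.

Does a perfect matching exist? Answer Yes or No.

One maximum matching: 1–A, 2–C, 3–F, 4–D, 5–B, 6–E, 7–G.
Every left vertex is matched, so this is a perfect matching.

Yes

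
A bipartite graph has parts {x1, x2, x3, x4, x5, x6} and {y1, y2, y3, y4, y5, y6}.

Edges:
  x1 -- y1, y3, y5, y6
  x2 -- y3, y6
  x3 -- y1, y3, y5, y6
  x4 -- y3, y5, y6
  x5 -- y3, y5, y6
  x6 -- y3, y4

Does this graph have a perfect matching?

The set {x1, x2, x3, x4, x5} has only 4 neighbours ({y1, y3, y5, y6}), so by Hall's theorem at most 5 of the 6 left vertices can be matched.
Hence no matching covers every left vertex.

No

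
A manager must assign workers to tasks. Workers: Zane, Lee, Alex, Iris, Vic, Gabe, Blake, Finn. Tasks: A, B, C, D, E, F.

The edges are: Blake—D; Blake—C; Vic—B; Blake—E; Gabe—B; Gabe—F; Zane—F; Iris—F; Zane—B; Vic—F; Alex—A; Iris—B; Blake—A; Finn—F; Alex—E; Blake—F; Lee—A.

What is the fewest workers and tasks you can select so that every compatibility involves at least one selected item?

The 5 edges Zane–F, Lee–A, Alex–E, Iris–B, Blake–D form a matching, so any vertex cover needs at least 5 vertices (one per matched edge).
Conversely {Lee, Alex, Blake, B, F} meets every edge and has exactly 5 vertices, so 5 is optimal.

5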